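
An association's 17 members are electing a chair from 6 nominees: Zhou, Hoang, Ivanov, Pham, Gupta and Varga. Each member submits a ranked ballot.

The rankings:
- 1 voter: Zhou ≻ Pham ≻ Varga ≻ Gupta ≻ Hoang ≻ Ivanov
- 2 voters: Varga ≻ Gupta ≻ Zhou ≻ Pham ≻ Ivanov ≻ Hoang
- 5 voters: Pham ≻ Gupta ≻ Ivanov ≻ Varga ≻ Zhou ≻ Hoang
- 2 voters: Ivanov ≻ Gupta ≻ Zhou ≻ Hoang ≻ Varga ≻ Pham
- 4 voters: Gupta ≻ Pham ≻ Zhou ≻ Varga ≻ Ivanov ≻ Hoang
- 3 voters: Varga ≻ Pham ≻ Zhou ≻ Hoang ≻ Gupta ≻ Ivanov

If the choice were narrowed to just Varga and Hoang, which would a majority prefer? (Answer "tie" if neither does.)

Ballots ranking Varga above Hoang: 1 + 2 + 5 + 4 + 3 = 15.
Ballots ranking Hoang above Varga: 17 − 15 = 2.
Varga wins the head-to-head 15–2.

Varga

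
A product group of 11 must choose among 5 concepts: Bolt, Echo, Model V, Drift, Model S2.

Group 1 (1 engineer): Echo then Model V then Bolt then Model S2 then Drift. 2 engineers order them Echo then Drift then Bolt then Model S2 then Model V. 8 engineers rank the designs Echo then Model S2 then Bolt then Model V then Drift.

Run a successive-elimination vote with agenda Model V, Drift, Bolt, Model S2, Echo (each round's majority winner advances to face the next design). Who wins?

Echo

Round 1: Model V vs Drift — 9–2, Model V advances.
Round 2: Model V vs Bolt — 1–10, Bolt advances.
Round 3: Bolt vs Model S2 — 3–8, Model S2 advances.
Round 4: Model S2 vs Echo — 0–11, Echo advances.
Echo survives the agenda.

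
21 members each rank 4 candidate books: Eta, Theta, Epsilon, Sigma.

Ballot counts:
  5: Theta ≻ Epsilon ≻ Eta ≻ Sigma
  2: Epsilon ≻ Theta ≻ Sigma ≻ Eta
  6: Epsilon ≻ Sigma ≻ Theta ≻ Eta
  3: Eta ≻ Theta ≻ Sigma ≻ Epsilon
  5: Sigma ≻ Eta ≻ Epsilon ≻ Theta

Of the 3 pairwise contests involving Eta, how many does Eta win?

0

Eta against each rival (21 members):
Eta vs Theta: Eta is ranked higher on 3+5 = 8 ballots, Theta on 13. Theta wins 13–8.
Eta vs Epsilon: 3+5 = 8 for Eta, 13 for Epsilon — Epsilon by 13–8.
Eta vs Sigma: Eta preferred on 5+3 = 8 ballots; Sigma wins 13–8.
Eta beats no one; loses to Theta, Epsilon, Sigma — 0 pairwise wins.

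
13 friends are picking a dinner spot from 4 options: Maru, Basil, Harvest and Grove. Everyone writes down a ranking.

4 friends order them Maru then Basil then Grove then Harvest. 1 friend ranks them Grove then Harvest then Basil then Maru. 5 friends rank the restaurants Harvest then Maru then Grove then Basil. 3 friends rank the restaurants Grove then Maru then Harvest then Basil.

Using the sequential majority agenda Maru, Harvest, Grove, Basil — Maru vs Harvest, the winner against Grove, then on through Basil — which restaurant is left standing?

Maru

Round 1: Maru vs Harvest — 7–6, Maru advances.
Round 2: Maru vs Grove — 9–4, Maru advances.
Round 3: Maru vs Basil — 12–1, Maru advances.
The agenda winner is Maru.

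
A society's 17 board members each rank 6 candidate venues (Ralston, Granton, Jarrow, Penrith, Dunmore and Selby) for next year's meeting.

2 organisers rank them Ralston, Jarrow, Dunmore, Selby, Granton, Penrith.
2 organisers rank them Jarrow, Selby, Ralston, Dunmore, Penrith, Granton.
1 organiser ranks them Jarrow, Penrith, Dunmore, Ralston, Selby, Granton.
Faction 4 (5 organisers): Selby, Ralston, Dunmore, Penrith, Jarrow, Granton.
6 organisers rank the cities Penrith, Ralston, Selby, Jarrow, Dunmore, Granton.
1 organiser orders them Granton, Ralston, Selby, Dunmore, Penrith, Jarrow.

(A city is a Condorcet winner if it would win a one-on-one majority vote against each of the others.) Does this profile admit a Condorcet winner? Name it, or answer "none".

Ralston

Pairwise majorities:
Ralston vs Granton: Ralston, 16–1.
Ralston–Jarrow: Ralston 14–3.
Ralston–Penrith: Ralston 10–7.
Ralston–Dunmore: Ralston 16–1.
Ralston–Selby: Ralston 10–7.
Granton vs Jarrow: Jarrow, 16–1.
Granton vs Penrith: Penrith, 14–3.
Granton vs Dunmore: Dunmore, 16–1.
Granton vs Selby: Selby wins 16–1.
Jarrow–Penrith: Penrith 12–5.
Jarrow vs Dunmore: Jarrow wins 11–6.
Jarrow vs Selby: Selby, 12–5.
Penrith–Dunmore: Dunmore 10–7.
Penrith–Selby: Selby 10–7.
Dunmore vs Selby: Selby wins 14–3.
Ralston wins every pairwise contest, so Ralston is the Condorcet winner.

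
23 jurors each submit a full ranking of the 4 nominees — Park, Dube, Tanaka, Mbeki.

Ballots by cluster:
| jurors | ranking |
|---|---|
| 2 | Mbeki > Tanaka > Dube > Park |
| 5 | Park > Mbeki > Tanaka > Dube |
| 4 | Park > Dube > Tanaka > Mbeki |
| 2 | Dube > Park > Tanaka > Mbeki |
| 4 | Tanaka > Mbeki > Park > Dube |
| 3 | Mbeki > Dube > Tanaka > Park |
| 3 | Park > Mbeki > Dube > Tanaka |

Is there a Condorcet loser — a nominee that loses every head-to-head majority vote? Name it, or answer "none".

Tanaka

Head-to-head results (23 jurors):
Park–Dube: Park 16–7.
Park vs Tanaka: 14 to 9, Park.
Park–Mbeki: Park 14–9.
Dube vs Tanaka: Dube preferred on 4+2+3+3 = 12 ballots; Dube wins 12–11.
Dube vs Mbeki: 6 to 17, Mbeki.
Tanaka–Mbeki: Mbeki 13–10.
Only Tanaka has no wins; Tanaka is the Condorcet loser.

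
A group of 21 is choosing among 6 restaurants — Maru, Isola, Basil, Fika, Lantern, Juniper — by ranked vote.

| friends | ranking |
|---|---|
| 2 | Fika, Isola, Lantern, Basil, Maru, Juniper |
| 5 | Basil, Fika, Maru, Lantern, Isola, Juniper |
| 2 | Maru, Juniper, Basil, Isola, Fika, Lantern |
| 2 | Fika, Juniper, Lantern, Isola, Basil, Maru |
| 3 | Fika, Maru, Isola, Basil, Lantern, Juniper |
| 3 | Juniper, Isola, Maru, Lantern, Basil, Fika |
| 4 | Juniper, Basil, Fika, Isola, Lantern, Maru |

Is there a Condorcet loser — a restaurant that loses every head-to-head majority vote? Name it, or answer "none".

Lantern

Head-to-head results (21 friends):
Maru vs Isola: Maru preferred on 5+2+3 = 10 ballots; Isola wins 11–10.
Maru vs Basil: Maru preferred on 2+3+3 = 8 ballots; Basil wins 13–8.
Maru vs Fika: Fika, 16–5.
Maru vs Lantern: 5+2+3+3 = 13 for Maru, 8 for Lantern — Maru by 13–8.
Maru vs Juniper: 12 to 9, Maru.
Isola vs Basil: Isola preferred on 2+2+3+3 = 10 ballots; Basil wins 11–10.
Isola vs Fika: Fika wins 16–5.
Isola–Lantern: Isola 14–7.
Isola–Juniper: Juniper 11–10.
Basil–Fika: Basil 14–7.
Basil vs Lantern: Basil preferred on 5+2+3+4 = 14 ballots; Basil wins 14–7.
Basil vs Juniper: Juniper wins 11–10.
Fika vs Lantern: Fika wins 18–3.
Fika vs Juniper: Fika, 12–9.
Lantern vs Juniper: Juniper wins 11–10.
Only Lantern has no wins; Lantern is the Condorcet loser.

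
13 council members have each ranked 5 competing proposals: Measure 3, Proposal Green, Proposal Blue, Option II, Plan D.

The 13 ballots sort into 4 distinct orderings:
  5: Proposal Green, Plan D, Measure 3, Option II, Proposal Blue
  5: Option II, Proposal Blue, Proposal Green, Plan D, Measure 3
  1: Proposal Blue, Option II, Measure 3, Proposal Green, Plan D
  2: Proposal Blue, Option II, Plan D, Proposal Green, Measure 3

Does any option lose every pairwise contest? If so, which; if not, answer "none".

Measure 3

Pairwise majorities:
Measure 3 vs Proposal Green: Proposal Green wins 12–1.
Measure 3 vs Proposal Blue: Proposal Blue, 8–5.
Measure 3 vs Option II: Measure 3 is ranked higher on 5 ballots, Option II on 8. Option II wins 8–5.
Measure 3 vs Plan D: Measure 3 is ranked higher on 1 ballot, Plan D on 12. Plan D wins 12–1.
Proposal Green vs Proposal Blue: 5 to 8, Proposal Blue.
Proposal Green vs Option II: 5 for Proposal Green, 8 for Option II — Option II by 8–5.
Proposal Green vs Plan D: Proposal Green is ranked higher on 5+5+1 = 11 ballots, Plan D on 2. Proposal Green wins 11–2.
Proposal Blue vs Option II: Option II wins 10–3.
Proposal Blue vs Plan D: Proposal Blue is ranked higher on 5+1+2 = 8 ballots, Plan D on 5. Proposal Blue wins 8–5.
Option II vs Plan D: 8 to 5, Option II.
Only Measure 3 has no wins; Measure 3 is the Condorcet loser.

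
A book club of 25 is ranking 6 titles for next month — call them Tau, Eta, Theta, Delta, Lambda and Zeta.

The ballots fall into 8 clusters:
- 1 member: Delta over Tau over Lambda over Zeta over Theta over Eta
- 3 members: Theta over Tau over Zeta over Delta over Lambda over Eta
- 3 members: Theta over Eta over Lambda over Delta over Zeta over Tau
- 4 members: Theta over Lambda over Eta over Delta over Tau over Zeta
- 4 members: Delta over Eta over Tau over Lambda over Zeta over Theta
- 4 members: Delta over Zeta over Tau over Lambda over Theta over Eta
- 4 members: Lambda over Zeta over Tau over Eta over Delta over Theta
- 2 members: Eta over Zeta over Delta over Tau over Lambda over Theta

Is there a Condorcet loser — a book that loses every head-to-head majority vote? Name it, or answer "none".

none

Pairwise majorities:
Tau–Eta: Eta 13–12.
Tau vs Theta: 1+4+4+4+2 = 15 for Tau, 10 for Theta — Tau by 15–10.
Tau vs Delta: Delta wins 18–7.
Tau–Lambda: Tau 14–11.
Tau vs Zeta: 12 to 13, Zeta.
Eta vs Theta: 4+4+2 = 10 for Eta, 15 for Theta — Theta by 15–10.
Eta vs Delta: Eta wins 13–12.
Eta vs Lambda: Lambda, 16–9.
Eta vs Zeta: 13 to 12, Eta.
Theta vs Delta: 10 to 15, Delta.
Theta vs Lambda: Lambda, 15–10.
Theta vs Zeta: Zeta, 15–10.
Delta–Lambda: Delta 14–11.
Delta vs Zeta: 1+3+4+4+4 = 16 for Delta, 9 for Zeta — Delta by 16–9.
Lambda–Zeta: Lambda 16–9.
Each book has at least one pairwise win (Tau beats Theta; Eta beats Tau; Theta beats Eta; Delta beats Tau; Lambda beats Eta; Zeta beats Tau) — no Condorcet loser.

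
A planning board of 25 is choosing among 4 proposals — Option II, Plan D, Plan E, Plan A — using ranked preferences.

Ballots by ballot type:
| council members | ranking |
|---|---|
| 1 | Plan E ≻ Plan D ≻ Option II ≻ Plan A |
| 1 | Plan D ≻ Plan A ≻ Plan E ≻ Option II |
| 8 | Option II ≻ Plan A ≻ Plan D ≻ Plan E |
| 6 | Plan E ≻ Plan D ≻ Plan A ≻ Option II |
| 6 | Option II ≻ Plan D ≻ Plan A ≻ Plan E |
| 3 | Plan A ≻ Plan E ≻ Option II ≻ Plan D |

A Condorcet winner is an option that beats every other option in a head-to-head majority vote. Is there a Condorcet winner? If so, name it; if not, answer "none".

Option II

Pairwise majorities:
Option II vs Plan D: 17 to 8, Option II.
Option II vs Plan E: 14 to 11, Option II.
Option II vs Plan A: 1+8+6 = 15 for Option II, 10 for Plan A — Option II by 15–10.
Plan D vs Plan E: Plan D preferred on 1+8+6 = 15 ballots; Plan D wins 15–10.
Plan D vs Plan A: 14 to 11, Plan D.
Plan E vs Plan A: 7 to 18, Plan A.
Option II wins every pairwise contest, so Option II is the Condorcet winner.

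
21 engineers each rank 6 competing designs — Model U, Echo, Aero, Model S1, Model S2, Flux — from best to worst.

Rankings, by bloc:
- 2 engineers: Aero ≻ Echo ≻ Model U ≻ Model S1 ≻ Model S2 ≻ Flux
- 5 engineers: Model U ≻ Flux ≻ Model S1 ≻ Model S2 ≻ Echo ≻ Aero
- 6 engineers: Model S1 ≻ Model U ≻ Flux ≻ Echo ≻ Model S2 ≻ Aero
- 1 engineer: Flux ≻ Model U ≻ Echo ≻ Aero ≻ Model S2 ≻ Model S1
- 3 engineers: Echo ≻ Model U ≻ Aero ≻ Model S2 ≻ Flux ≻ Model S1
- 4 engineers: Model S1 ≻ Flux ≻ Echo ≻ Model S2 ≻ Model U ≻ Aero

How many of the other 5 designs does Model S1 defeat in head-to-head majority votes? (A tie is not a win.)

4

Model S1 against each rival (21 engineers):
Model S1 vs Model U: 6+4 = 10 for Model S1, 11 for Model U — Model U by 11–10.
Model S1 vs Echo: Model S1 wins 15–6.
Model S1 vs Aero: Model S1, 15–6.
Model S1 vs Model S2: Model S1 preferred on 2+5+6+4 = 17 ballots; Model S1 wins 17–4.
Model S1 vs Flux: 2+6+4 = 12 for Model S1, 9 for Flux — Model S1 by 12–9.
Model S1 beats Echo, Aero, Model S2, Flux; loses to Model U — 4 pairwise wins.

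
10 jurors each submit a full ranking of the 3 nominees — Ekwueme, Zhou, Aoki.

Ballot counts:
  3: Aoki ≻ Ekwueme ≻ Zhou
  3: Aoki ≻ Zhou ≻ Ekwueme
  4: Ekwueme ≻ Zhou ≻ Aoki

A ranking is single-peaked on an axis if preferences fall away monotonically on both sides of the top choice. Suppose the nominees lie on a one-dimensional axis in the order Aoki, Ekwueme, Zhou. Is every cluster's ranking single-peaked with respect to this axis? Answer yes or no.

Axis positions: Aoki=1, Ekwueme=2, Zhou=3.
Cluster 1 (peak Aoki at position 1): ranking walks positions 1-2-3, expanding outward from the peak — single-peaked.
Cluster 2: ranking walks positions 1-3-2; Zhou is ranked above Ekwueme even though Ekwueme lies between Zhou and the peak Aoki on the axis — preferences dip and rise again. Not single-peaked.
Cluster 3 (peak Ekwueme at position 2): ranking walks positions 2-3-1, expanding outward from the peak — single-peaked.
Cluster 2 violates single-peakedness, so the profile is not single-peaked on this axis.

no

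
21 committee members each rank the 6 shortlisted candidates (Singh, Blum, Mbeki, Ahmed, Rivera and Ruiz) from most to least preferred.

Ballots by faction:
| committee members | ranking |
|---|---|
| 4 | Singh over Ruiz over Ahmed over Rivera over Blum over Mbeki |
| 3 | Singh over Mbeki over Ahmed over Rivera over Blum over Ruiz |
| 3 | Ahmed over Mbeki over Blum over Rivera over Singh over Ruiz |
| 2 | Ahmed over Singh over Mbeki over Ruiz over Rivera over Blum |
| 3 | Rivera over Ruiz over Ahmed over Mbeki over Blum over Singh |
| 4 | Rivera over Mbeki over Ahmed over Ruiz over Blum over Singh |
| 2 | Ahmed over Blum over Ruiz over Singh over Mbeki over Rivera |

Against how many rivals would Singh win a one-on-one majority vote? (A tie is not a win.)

3

Singh against each rival (21 committee members):
Singh vs Blum: Singh is ranked higher on 4+3+2 = 9 ballots, Blum on 12. Blum wins 12–9.
Singh vs Mbeki: 11 to 10, Singh.
Singh vs Ahmed: Ahmed wins 14–7.
Singh vs Rivera: Singh wins 11–10.
Singh vs Ruiz: 12 to 9, Singh.
Singh beats Mbeki, Rivera, Ruiz; loses to Blum, Ahmed — 3 pairwise wins.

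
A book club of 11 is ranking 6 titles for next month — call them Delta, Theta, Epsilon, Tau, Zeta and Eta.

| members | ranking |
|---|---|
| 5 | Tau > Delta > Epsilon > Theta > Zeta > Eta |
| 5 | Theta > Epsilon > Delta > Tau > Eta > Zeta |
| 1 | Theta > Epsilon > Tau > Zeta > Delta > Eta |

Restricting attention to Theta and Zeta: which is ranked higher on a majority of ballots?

Ballots ranking Theta above Zeta: 5 + 5 + 1 = 11.
Ballots ranking Zeta above Theta: 11 − 11 = 0.
Theta wins the head-to-head 11–0.

Theta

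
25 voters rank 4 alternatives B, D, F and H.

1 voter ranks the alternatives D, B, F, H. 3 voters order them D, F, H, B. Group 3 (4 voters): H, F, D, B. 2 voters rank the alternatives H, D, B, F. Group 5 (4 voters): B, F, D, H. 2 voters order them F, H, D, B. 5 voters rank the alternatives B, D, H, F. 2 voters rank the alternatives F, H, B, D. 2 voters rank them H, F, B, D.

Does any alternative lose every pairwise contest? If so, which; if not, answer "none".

none

Pairwise majorities:
B vs D: B, 13–12.
B vs F: B preferred on 1+2+4+5 = 12 ballots; F wins 13–12.
B–H: H 15–10.
D vs F: F, 14–11.
D vs H: 1+3+4+5 = 13 for D, 12 for H — D by 13–12.
F vs H: H wins 13–12.
No alternative is winless: B beats D; D beats H; F beats B; H beats B. There is no Condorcet loser.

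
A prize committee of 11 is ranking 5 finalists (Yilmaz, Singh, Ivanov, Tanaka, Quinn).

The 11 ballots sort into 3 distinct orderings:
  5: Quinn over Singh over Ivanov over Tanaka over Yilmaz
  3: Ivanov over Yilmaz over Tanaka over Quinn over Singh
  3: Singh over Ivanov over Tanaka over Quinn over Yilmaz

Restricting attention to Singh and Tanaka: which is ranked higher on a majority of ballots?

Ballots ranking Singh above Tanaka: 5 + 3 = 8.
Ballots ranking Tanaka above Singh: 11 − 8 = 3.
Singh wins the head-to-head 8–3.

Singh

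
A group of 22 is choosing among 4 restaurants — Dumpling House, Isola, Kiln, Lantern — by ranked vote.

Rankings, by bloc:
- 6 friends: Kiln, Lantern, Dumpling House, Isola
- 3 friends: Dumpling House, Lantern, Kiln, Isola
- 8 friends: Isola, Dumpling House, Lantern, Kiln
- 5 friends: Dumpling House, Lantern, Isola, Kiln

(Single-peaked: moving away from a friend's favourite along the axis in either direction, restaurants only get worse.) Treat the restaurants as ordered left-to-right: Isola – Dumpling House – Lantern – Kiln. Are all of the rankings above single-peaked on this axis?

yes

Axis positions: Isola=1, Dumpling House=2, Lantern=3, Kiln=4.
Bloc 1 (peak Kiln at position 4): ranking walks positions 4-3-2-1, expanding outward from the peak — single-peaked.
Bloc 2 (peak Dumpling House at position 2): ranking walks positions 2-3-4-1, expanding outward from the peak — single-peaked.
Bloc 3 (peak Isola at position 1): ranking walks positions 1-2-3-4, expanding outward from the peak — single-peaked.
Bloc 4 (peak Dumpling House at position 2): ranking walks positions 2-3-1-4, expanding outward from the peak — single-peaked.
Every ranking is single-peaked on this axis.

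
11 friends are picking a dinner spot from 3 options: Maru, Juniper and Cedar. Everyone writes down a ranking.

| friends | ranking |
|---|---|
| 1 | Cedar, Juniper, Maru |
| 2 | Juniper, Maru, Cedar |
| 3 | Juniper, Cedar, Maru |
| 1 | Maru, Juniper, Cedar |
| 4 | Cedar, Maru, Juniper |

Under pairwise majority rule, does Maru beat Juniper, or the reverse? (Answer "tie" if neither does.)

Juniper

Ballots ranking Maru above Juniper: 1 + 4 = 5.
Ballots ranking Juniper above Maru: 11 − 5 = 6.
Juniper wins the head-to-head 6–5.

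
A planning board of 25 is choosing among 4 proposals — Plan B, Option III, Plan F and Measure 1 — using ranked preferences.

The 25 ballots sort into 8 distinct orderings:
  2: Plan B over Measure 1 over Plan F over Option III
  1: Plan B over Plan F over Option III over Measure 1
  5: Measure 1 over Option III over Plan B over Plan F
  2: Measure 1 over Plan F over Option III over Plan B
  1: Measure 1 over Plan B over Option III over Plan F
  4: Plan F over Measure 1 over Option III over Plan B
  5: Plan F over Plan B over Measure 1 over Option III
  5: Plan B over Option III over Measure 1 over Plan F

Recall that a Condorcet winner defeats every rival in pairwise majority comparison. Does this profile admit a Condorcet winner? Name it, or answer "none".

Head-to-head results (25 council members):
Plan B vs Option III: Plan B wins 14–11.
Plan B vs Plan F: Plan B preferred on 2+1+5+1+5 = 14 ballots; Plan B wins 14–11.
Plan B–Measure 1: Plan B 13–12.
Option III vs Plan F: 11 to 14, Plan F.
Option III vs Measure 1: Option III preferred on 1+5 = 6 ballots; Measure 1 wins 19–6.
Plan F–Measure 1: Measure 1 15–10.
Plan B defeats every rival head-to-head and is the Condorcet winner.

Plan B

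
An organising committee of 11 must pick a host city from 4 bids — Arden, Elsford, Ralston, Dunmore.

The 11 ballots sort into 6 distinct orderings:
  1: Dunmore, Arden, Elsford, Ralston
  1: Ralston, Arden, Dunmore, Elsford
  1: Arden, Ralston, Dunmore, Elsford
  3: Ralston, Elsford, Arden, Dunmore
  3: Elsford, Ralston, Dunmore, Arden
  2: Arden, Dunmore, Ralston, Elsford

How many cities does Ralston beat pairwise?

Ralston against each rival (11 organisers):
Ralston vs Arden: Ralston, 7–4.
Ralston–Elsford: Ralston 7–4.
Ralston vs Dunmore: 1+1+3+3 = 8 for Ralston, 3 for Dunmore — Ralston by 8–3.
Ralston beats Arden, Elsford, Dunmore — 3 pairwise wins.

3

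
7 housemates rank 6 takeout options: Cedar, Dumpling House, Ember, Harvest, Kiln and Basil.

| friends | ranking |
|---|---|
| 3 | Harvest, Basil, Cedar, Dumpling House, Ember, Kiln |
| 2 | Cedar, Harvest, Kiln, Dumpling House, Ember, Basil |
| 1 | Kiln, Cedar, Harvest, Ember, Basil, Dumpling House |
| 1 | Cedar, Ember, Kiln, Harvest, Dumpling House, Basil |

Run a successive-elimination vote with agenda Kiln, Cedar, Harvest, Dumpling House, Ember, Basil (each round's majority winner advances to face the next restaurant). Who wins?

Cedar

Round 1: Kiln vs Cedar — 1–6, Cedar advances.
Round 2: Cedar vs Harvest — 4–3, Cedar advances.
Round 3: Cedar vs Dumpling House — 7–0, Cedar advances.
Round 4: Cedar vs Ember — 7–0, Cedar advances.
Round 5: Cedar vs Basil — 4–3, Cedar advances.
The agenda winner is Cedar.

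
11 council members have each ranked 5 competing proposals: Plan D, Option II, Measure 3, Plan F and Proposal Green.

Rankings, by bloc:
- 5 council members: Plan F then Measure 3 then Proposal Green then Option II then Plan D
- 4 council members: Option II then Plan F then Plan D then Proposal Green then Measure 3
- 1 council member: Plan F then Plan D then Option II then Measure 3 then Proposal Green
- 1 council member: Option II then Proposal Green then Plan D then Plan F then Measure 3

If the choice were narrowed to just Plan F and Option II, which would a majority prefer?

Plan F

Ballots ranking Plan F above Option II: 5 + 1 = 6.
Ballots ranking Option II above Plan F: 11 − 6 = 5.
Plan F wins the head-to-head 6–5.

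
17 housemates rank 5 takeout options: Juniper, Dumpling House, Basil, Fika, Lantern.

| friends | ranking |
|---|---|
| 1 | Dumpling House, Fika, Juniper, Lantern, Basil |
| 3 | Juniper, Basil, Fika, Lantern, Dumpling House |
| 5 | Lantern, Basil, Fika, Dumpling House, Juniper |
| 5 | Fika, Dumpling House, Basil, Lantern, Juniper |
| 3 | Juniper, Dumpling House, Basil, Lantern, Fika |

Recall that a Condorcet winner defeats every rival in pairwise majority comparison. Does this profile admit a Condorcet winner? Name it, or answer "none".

Check each pair by majority over 17 ballots:
Juniper–Dumpling House: Dumpling House 11–6.
Juniper–Basil: Basil 10–7.
Juniper–Fika: Fika 11–6.
Juniper–Lantern: Lantern 10–7.
Dumpling House vs Basil: Dumpling House wins 9–8.
Dumpling House vs Fika: 4 to 13, Fika.
Dumpling House vs Lantern: Dumpling House wins 9–8.
Basil vs Fika: Basil is ranked higher on 3+5+3 = 11 ballots, Fika on 6. Basil wins 11–6.
Basil vs Lantern: Basil is ranked higher on 3+5+3 = 11 ballots, Lantern on 6. Basil wins 11–6.
Fika vs Lantern: 9 to 8, Fika.
Each restaurant drops at least one matchup (Juniper loses to Dumpling House; Dumpling House loses to Fika; Basil loses to Dumpling House; Fika loses to Basil; Lantern loses to Dumpling House); the cycle Dumpling House > Basil > Fika > Dumpling House rules out a Condorcet winner.

none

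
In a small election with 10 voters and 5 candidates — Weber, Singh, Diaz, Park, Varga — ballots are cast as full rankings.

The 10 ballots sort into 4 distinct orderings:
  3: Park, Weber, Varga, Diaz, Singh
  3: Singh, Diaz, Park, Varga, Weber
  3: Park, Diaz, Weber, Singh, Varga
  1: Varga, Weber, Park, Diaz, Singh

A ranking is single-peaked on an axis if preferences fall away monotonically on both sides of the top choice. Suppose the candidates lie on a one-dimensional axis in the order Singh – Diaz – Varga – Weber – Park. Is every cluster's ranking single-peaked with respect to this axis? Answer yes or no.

Axis positions: Singh=1, Diaz=2, Varga=3, Weber=4, Park=5.
Cluster 1 (peak Park at position 5): ranking walks positions 5-4-3-2-1, expanding outward from the peak — single-peaked.
Cluster 2: ranking walks positions 1-2-5-3-4; Park is ranked above Varga even though Varga lies between Park and the peak Singh on the axis — preferences dip and rise again. Not single-peaked.
Cluster 3: ranking walks positions 5-2-4-1-3; Diaz is ranked above Weber even though Weber lies between Diaz and the peak Park on the axis — preferences dip and rise again. Not single-peaked.
Cluster 4 (peak Varga at position 3): ranking walks positions 3-4-5-2-1, expanding outward from the peak — single-peaked.
Cluster 2 violates single-peakedness, so the profile is not single-peaked on this axis.

no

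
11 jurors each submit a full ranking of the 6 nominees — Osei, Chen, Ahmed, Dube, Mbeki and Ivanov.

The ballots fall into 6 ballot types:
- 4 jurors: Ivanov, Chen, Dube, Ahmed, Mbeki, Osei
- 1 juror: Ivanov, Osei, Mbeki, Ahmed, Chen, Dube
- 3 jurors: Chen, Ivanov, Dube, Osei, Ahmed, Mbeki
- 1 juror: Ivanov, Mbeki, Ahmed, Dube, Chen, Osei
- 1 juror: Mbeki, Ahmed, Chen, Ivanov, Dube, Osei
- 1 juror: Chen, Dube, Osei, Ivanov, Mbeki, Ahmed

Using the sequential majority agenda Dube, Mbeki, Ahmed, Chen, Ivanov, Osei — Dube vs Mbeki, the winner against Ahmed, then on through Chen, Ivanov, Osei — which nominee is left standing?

Ivanov

Round 1: Dube vs Mbeki — 8–3, Dube advances.
Round 2: Dube vs Ahmed — 8–3, Dube advances.
Round 3: Dube vs Chen — 1–10, Chen advances.
Round 4: Chen vs Ivanov — 5–6, Ivanov advances.
Round 5: Ivanov vs Osei — 10–1, Ivanov advances.
Ivanov survives the agenda.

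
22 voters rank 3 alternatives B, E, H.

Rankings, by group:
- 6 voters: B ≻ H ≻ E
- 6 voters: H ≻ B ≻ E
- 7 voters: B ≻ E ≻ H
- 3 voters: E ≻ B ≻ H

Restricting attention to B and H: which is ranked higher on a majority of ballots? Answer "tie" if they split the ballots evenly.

Ballots ranking B above H: 6 + 7 + 3 = 16.
Ballots ranking H above B: 22 − 16 = 6.
B wins the head-to-head 16–6.

B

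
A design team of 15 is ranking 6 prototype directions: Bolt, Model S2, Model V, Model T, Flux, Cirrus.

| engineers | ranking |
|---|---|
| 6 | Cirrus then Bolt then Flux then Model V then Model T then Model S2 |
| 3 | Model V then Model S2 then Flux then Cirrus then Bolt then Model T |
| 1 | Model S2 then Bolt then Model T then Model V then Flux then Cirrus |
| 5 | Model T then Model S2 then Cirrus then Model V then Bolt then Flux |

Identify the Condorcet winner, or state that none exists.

none

Pairwise majorities:
Bolt vs Model S2: 6 to 9, Model S2.
Bolt vs Model V: Bolt is ranked higher on 6+1 = 7 ballots, Model V on 8. Model V wins 8–7.
Bolt vs Model T: Bolt is ranked higher on 6+3+1 = 10 ballots, Model T on 5. Bolt wins 10–5.
Bolt vs Flux: Bolt preferred on 6+1+5 = 12 ballots; Bolt wins 12–3.
Bolt vs Cirrus: 1 to 14, Cirrus.
Model S2 vs Model V: 1+5 = 6 for Model S2, 9 for Model V — Model V by 9–6.
Model S2 vs Model T: Model S2 preferred on 3+1 = 4 ballots; Model T wins 11–4.
Model S2 vs Flux: 9 to 6, Model S2.
Model S2 vs Cirrus: 9 to 6, Model S2.
Model V vs Model T: Model V is ranked higher on 6+3 = 9 ballots, Model T on 6. Model V wins 9–6.
Model V vs Flux: 3+1+5 = 9 for Model V, 6 for Flux — Model V by 9–6.
Model V vs Cirrus: Model V is ranked higher on 3+1 = 4 ballots, Cirrus on 11. Cirrus wins 11–4.
Model T vs Flux: 1+5 = 6 for Model T, 9 for Flux — Flux by 9–6.
Model T vs Cirrus: 1+5 = 6 for Model T, 9 for Cirrus — Cirrus by 9–6.
Flux vs Cirrus: 3+1 = 4 for Flux, 11 for Cirrus — Cirrus by 11–4.
No design is unbeaten: Bolt loses to Model S2; Model S2 loses to Model V; Model V loses to Cirrus; Model T loses to Bolt; Flux loses to Bolt; Cirrus loses to Model S2. In particular Bolt → Model T → Model S2 → Bolt is a majority cycle — no Condorcet winner exists.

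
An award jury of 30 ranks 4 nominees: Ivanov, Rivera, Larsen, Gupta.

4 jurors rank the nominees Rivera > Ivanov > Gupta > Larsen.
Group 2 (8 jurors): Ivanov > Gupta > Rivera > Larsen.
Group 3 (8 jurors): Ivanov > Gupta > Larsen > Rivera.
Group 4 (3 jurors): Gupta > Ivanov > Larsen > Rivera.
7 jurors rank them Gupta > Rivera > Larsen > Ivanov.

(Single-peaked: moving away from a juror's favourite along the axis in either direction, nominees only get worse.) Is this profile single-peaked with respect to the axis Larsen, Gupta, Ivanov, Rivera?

Axis positions: Larsen=1, Gupta=2, Ivanov=3, Rivera=4.
Group 1 (peak Rivera at position 4): ranking walks positions 4-3-2-1, expanding outward from the peak — single-peaked.
Group 2 (peak Ivanov at position 3): ranking walks positions 3-2-4-1, expanding outward from the peak — single-peaked.
Group 3 (peak Ivanov at position 3): ranking walks positions 3-2-1-4, expanding outward from the peak — single-peaked.
Group 4 (peak Gupta at position 2): ranking walks positions 2-3-1-4, expanding outward from the peak — single-peaked.
Group 5: ranking walks positions 2-4-1-3; Rivera is ranked above Ivanov even though Ivanov lies between Rivera and the peak Gupta on the axis — preferences dip and rise again. Not single-peaked.
Group 5 violates single-peakedness, so the profile is not single-peaked on this axis.

no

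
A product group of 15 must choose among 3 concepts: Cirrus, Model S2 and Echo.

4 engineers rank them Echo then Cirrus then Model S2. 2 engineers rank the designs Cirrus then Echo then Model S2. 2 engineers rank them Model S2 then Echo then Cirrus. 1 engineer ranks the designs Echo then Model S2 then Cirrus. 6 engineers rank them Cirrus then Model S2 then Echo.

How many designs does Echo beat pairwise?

Echo against each rival (15 engineers):
Echo vs Cirrus: Echo preferred on 4+2+1 = 7 ballots; Cirrus wins 8–7.
Echo vs Model S2: 4+2+1 = 7 for Echo, 8 for Model S2 — Model S2 by 8–7.
Echo beats no one; loses to Cirrus, Model S2 — 0 pairwise wins.

0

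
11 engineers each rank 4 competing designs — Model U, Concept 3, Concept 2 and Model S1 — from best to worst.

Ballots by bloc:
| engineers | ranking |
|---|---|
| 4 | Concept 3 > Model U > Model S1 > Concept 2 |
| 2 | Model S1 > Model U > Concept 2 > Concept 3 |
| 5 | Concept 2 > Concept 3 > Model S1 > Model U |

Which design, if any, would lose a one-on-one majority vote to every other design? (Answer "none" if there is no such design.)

Pairwise majorities:
Model U vs Concept 3: 2 for Model U, 9 for Concept 3 — Concept 3 by 9–2.
Model U vs Concept 2: 6 to 5, Model U.
Model U vs Model S1: Model S1 wins 7–4.
Concept 3 vs Concept 2: Concept 2, 7–4.
Concept 3 vs Model S1: Concept 3 preferred on 4+5 = 9 ballots; Concept 3 wins 9–2.
Concept 2 vs Model S1: 5 for Concept 2, 6 for Model S1 — Model S1 by 6–5.
Every design wins at least one matchup (Model U beats Concept 2; Concept 3 beats Model U; Concept 2 beats Concept 3; Model S1 beats Model U), so there is no Condorcet loser.

none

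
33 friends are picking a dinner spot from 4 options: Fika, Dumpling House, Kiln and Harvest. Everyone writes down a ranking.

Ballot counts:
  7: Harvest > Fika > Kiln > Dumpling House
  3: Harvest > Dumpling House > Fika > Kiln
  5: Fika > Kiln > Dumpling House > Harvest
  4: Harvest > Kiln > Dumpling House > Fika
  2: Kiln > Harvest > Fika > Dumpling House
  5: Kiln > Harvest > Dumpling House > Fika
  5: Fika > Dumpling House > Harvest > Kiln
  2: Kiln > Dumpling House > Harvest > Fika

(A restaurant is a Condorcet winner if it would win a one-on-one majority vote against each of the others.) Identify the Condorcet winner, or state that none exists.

Harvest

Head-to-head results (33 friends):
Fika vs Dumpling House: Fika, 19–14.
Fika vs Kiln: 20 to 13, Fika.
Fika vs Harvest: Harvest wins 23–10.
Dumpling House vs Kiln: Kiln, 25–8.
Dumpling House vs Harvest: Harvest wins 21–12.
Kiln vs Harvest: Harvest wins 19–14.
Only Harvest has no losses; Harvest is the Condorcet winner.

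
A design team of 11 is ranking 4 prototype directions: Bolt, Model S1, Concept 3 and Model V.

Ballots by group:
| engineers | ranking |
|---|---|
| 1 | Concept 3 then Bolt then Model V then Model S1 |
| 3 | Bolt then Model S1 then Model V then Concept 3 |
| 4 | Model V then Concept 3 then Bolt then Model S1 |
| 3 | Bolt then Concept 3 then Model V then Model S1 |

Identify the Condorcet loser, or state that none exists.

Head-to-head results (11 engineers):
Bolt vs Model S1: 11 to 0, Bolt.
Bolt vs Concept 3: Bolt wins 6–5.
Bolt vs Model V: Bolt preferred on 1+3+3 = 7 ballots; Bolt wins 7–4.
Model S1 vs Concept 3: Model S1 preferred on 3 ballots; Concept 3 wins 8–3.
Model S1–Model V: Model V 8–3.
Concept 3–Model V: Model V 7–4.
Model S1 loses to every other design — it is the Condorcet loser.

Model S1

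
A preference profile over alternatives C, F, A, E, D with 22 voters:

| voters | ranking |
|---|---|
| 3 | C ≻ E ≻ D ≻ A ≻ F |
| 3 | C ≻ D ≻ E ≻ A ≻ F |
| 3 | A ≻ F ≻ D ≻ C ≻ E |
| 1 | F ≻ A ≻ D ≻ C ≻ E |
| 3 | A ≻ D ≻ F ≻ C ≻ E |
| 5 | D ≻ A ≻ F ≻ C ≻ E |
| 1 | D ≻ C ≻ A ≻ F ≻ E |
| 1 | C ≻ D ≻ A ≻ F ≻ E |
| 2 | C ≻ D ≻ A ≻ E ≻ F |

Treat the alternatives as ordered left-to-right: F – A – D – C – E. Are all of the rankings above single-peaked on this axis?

yes

Axis positions: F=1, A=2, D=3, C=4, E=5.
Bloc 1 (peak C at position 4): ranking walks positions 4-5-3-2-1, expanding outward from the peak — single-peaked.
Bloc 2 (peak C at position 4): ranking walks positions 4-3-5-2-1, expanding outward from the peak — single-peaked.
Bloc 3 (peak A at position 2): ranking walks positions 2-1-3-4-5, expanding outward from the peak — single-peaked.
Bloc 4 (peak F at position 1): ranking walks positions 1-2-3-4-5, expanding outward from the peak — single-peaked.
Bloc 5 (peak A at position 2): ranking walks positions 2-3-1-4-5, expanding outward from the peak — single-peaked.
Bloc 6 (peak D at position 3): ranking walks positions 3-2-1-4-5, expanding outward from the peak — single-peaked.
Bloc 7 (peak D at position 3): ranking walks positions 3-4-2-1-5, expanding outward from the peak — single-peaked.
Bloc 8 (peak C at position 4): ranking walks positions 4-3-2-1-5, expanding outward from the peak — single-peaked.
Bloc 9 (peak C at position 4): ranking walks positions 4-3-2-5-1, expanding outward from the peak — single-peaked.
Every ranking is single-peaked on this axis.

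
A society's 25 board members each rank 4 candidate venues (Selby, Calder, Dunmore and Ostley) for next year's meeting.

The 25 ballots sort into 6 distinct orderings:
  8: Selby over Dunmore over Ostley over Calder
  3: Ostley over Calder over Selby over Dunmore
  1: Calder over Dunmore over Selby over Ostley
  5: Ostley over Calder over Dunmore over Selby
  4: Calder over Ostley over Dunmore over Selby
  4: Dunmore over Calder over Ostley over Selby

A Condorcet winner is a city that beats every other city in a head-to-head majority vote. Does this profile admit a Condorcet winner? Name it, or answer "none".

none

Pairwise majorities:
Selby vs Calder: 8 for Selby, 17 for Calder — Calder by 17–8.
Selby vs Dunmore: Dunmore, 14–11.
Selby vs Ostley: Ostley, 16–9.
Calder vs Dunmore: Calder preferred on 3+1+5+4 = 13 ballots; Calder wins 13–12.
Calder vs Ostley: Calder preferred on 1+4+4 = 9 ballots; Ostley wins 16–9.
Dunmore vs Ostley: Dunmore wins 13–12.
Each city drops at least one matchup (Selby loses to Calder; Calder loses to Ostley; Dunmore loses to Calder; Ostley loses to Dunmore); the cycle Calder beats Dunmore beats Ostley beats Calder rules out a Condorcet winner.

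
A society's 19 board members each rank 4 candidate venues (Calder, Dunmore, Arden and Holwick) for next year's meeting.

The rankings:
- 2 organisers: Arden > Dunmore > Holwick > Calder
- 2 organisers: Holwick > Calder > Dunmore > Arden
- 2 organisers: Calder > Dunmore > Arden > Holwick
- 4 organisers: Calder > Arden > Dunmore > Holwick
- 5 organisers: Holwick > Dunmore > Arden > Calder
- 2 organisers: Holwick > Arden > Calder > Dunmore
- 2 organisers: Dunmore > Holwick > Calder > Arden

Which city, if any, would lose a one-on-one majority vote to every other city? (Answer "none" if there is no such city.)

Arden

Head-to-head results (19 organisers):
Calder vs Dunmore: Calder is ranked higher on 2+2+4+2 = 10 ballots, Dunmore on 9. Calder wins 10–9.
Calder–Arden: Calder 10–9.
Calder vs Holwick: Holwick, 13–6.
Dunmore vs Arden: Dunmore, 11–8.
Dunmore vs Holwick: 10 to 9, Dunmore.
Arden vs Holwick: Holwick wins 11–8.
Only Arden has no wins; Arden is the Condorcet loser.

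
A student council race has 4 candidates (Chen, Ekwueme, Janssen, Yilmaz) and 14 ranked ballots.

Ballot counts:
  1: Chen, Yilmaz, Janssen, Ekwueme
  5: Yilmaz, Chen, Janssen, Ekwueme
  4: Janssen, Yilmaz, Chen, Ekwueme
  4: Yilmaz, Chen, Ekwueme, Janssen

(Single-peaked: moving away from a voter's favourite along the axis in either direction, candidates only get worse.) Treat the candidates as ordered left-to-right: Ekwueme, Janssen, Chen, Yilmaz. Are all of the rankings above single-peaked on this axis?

no

Axis positions: Ekwueme=1, Janssen=2, Chen=3, Yilmaz=4.
Ballot type 1 (peak Chen at position 3): ranking walks positions 3-4-2-1, expanding outward from the peak — single-peaked.
Ballot type 2 (peak Yilmaz at position 4): ranking walks positions 4-3-2-1, expanding outward from the peak — single-peaked.
Ballot type 3: ranking walks positions 2-4-3-1; Yilmaz is ranked above Chen even though Chen lies between Yilmaz and the peak Janssen on the axis — preferences dip and rise again. Not single-peaked.
Ballot type 4: ranking walks positions 4-3-1-2; Ekwueme is ranked above Janssen even though Janssen lies between Ekwueme and the peak Yilmaz on the axis — preferences dip and rise again. Not single-peaked.
Ballot type 3 violates single-peakedness, so the profile is not single-peaked on this axis.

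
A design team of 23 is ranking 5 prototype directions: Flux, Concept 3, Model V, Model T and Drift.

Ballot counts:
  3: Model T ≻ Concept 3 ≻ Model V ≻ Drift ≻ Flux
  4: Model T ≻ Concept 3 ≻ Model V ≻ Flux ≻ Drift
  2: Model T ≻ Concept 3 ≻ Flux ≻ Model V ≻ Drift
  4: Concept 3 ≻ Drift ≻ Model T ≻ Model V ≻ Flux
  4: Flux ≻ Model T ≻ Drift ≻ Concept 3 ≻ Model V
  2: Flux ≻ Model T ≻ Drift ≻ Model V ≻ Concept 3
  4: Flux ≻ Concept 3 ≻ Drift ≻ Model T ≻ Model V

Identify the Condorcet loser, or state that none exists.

Head-to-head results (23 engineers):
Flux vs Concept 3: 4+2+4 = 10 for Flux, 13 for Concept 3 — Concept 3 by 13–10.
Flux–Model V: Flux 12–11.
Flux vs Model T: Flux is ranked higher on 4+2+4 = 10 ballots, Model T on 13. Model T wins 13–10.
Flux vs Drift: 16 to 7, Flux.
Concept 3 vs Model V: Concept 3 preferred on 3+4+2+4+4+4 = 21 ballots; Concept 3 wins 21–2.
Concept 3 vs Model T: Concept 3 preferred on 4+4 = 8 ballots; Model T wins 15–8.
Concept 3 vs Drift: Concept 3 preferred on 3+4+2+4+4 = 17 ballots; Concept 3 wins 17–6.
Model V vs Model T: Model V preferred on 0 ballots; Model T wins 23–0.
Model V–Drift: Drift 14–9.
Model T vs Drift: Model T preferred on 3+4+2+4+2 = 15 ballots; Model T wins 15–8.
Model V is beaten in every head-to-head and is the Condorcet loser.

Model V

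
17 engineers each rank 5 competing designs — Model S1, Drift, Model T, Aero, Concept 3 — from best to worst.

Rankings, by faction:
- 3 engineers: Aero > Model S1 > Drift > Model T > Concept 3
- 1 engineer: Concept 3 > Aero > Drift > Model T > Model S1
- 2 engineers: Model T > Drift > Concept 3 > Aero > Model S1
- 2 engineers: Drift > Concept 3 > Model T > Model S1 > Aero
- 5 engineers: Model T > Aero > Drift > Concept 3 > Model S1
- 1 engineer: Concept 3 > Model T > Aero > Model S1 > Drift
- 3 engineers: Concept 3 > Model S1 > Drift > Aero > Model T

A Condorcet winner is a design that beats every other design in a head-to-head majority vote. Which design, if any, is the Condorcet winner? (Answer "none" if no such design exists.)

Pairwise majorities:
Model S1 vs Drift: 3+1+3 = 7 for Model S1, 10 for Drift — Drift by 10–7.
Model S1 vs Model T: Model S1 preferred on 3+3 = 6 ballots; Model T wins 11–6.
Model S1 vs Aero: Model S1 is ranked higher on 2+3 = 5 ballots, Aero on 12. Aero wins 12–5.
Model S1 vs Concept 3: Model S1 preferred on 3 ballots; Concept 3 wins 14–3.
Drift vs Model T: Drift is ranked higher on 3+1+2+3 = 9 ballots, Model T on 8. Drift wins 9–8.
Drift vs Aero: 7 to 10, Aero.
Drift vs Concept 3: Drift preferred on 3+2+2+5 = 12 ballots; Drift wins 12–5.
Model T vs Aero: Model T preferred on 2+2+5+1 = 10 ballots; Model T wins 10–7.
Model T vs Concept 3: Model T is ranked higher on 3+2+5 = 10 ballots, Concept 3 on 7. Model T wins 10–7.
Aero vs Concept 3: 8 to 9, Concept 3.
Each design drops at least one matchup (Model S1 loses to Drift; Drift loses to Aero; Model T loses to Drift; Aero loses to Model T; Concept 3 loses to Drift); the cycle Drift beats Model T beats Aero beats Drift rules out a Condorcet winner.

none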